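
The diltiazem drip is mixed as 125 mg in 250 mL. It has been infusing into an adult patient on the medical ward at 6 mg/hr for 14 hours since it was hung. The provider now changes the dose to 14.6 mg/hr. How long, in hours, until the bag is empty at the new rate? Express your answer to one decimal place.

Initial rate:
Concentration = 125 mg ÷ 250 mL = 0.5 mg/mL
Rate = 6 mg/hr ÷ 0.5 mg/mL = 12 mL/hr
Volume infused so far = 12 mL/hr × 14 hr = 168 mL
Volume remaining = 250 − 168 = 82 mL
New rate:
Rate = 14.6 mg/hr ÷ 0.5 mg/mL = 29.2 mL/hr
Time remaining = 82 mL ÷ 29.2 mL/hr = 2.808219 hr

2.8 hours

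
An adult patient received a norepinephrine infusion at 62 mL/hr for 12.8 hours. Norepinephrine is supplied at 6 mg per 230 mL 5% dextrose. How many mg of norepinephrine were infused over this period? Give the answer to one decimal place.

20.7 mg

Concentration = 6 mg ÷ 230 mL = 0.02608696 mg/mL = 26.08696 mcg/mL
Drug rate = 62 mL/hr × 26.08696 mcg/mL = 1617.391 mcg/hr
Total = 1617.391 mcg/hr × 12.8 hr = 20702.61 mcg = 20.70261 mg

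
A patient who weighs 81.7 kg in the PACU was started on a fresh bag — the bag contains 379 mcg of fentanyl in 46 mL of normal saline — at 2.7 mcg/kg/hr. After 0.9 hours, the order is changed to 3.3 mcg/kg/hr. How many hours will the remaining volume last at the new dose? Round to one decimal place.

Initial rate:
Dose = 2.7 mcg/kg/hr × 81.7 kg = 220.59 mcg/hr
Concentration = 379 mcg ÷ 46 mL = 8.23913 mcg/mL
Rate = 220.59 mcg/hr ÷ 8.23913 mcg/mL = 26.77346 mL/hr
Volume infused so far = 26.77346 mL/hr × 0.9 hr = 24.09611 mL
Volume remaining = 46 − 24.09611 = 21.90389 mL
New rate:
Dose = 3.3 mcg/kg/hr × 81.7 kg = 269.61 mcg/hr
Rate = 269.61 mcg/hr ÷ 8.23913 mcg/mL = 32.72311 mL/hr
Time remaining = 21.90389 mL ÷ 32.72311 mL/hr = 0.6693706 hr

0.7 hours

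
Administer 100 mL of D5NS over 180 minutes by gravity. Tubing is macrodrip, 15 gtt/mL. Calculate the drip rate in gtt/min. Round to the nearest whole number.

100 mL ÷ (180 min) = 0.5555556 mL/min
0.5555556 mL/min × 15 gtt/mL = 8.333333 gtt/min

8 gtt/min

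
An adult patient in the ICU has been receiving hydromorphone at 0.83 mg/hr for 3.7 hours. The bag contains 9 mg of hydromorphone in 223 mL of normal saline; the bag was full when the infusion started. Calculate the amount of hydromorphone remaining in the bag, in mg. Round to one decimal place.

5.9 mg

Concentration = 9 mg ÷ 223 mL = 0.04035874 mg/mL
Rate = 0.83 mg/hr ÷ 0.04035874 mg/mL = 20.56556 mL/hr
Volume infused = 20.56556 mL/hr × 3.7 hr = 76.09256 mL
Volume remaining = 223 − 76.09256 = 146.9074 mL
Drug remaining = 146.9074 mL × 0.04035874 mg/mL = 5.929 mg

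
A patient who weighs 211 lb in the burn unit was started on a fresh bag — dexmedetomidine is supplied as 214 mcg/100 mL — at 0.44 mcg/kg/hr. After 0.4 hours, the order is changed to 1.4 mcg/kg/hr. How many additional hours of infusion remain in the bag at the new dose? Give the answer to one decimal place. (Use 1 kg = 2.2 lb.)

1.5 hours

Initial rate:
Weight = 211 lb ÷ 2.2 lb/kg = 95.90909 kg
Dose = 0.44 mcg/kg/hr × 95.90909 kg = 42.2 mcg/hr
Concentration = 214 mcg ÷ 100 mL = 2.14 mcg/mL
Rate = 42.2 mcg/hr ÷ 2.14 mcg/mL = 19.71963 mL/hr
Volume infused so far = 19.71963 mL/hr × 0.4 hr = 7.88785 mL
Volume remaining = 100 − 7.88785 = 92.11215 mL
New rate:
Dose = 1.4 mcg/kg/hr × 95.90909 kg = 134.2727 mcg/hr
Rate = 134.2727 mcg/hr ÷ 2.14 mcg/mL = 62.74427 mL/hr
Time remaining = 92.11215 mL ÷ 62.74427 mL/hr = 1.468057 hr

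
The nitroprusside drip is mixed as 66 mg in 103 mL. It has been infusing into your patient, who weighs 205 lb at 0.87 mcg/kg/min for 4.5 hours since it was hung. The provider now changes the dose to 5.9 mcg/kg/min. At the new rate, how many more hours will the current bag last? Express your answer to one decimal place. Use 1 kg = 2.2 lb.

1.3 hours

Initial rate:
Weight = 205 lb ÷ 2.2 lb/kg = 93.18182 kg
Dose = 0.87 mcg/kg/min × 93.18182 kg = 81.06818 mcg/min
81.06818 mcg/min × 60 min/hr = 4864.091 mcg/hr
Concentration = 66 mg ÷ 103 mL = 0.6407767 mg/mL = 640.7767 mcg/mL
Rate = 4864.091 mcg/hr ÷ 640.7767 mcg/mL = 7.59093 mL/hr
Volume infused so far = 7.59093 mL/hr × 4.5 hr = 34.15918 mL
Volume remaining = 103 − 34.15918 = 68.84082 mL
New rate:
Dose = 5.9 mcg/kg/min × 93.18182 kg = 549.7727 mcg/min
549.7727 mcg/min × 60 min/hr = 32986.36 mcg/hr
Rate = 32986.36 mcg/hr ÷ 640.7767 mcg/mL = 51.47872 mL/hr
Time remaining = 68.84082 mL ÷ 51.47872 mL/hr = 1.337267 hr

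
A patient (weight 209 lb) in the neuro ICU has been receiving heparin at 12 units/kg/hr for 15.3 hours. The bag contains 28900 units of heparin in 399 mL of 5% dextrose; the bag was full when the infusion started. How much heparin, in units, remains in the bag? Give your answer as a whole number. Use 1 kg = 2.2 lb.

Weight = 209 lb ÷ 2.2 lb/kg = 95 kg
Dose = 12 units/kg/hr × 95 kg = 1140 units/hr
Concentration = 28900 units ÷ 399 mL = 72.43108 units/mL
Rate = 1140 units/hr ÷ 72.43108 units/mL = 15.7391 mL/hr
Volume infused = 15.7391 mL/hr × 15.3 hr = 240.8082 mL
Volume remaining = 399 − 240.8082 = 158.1918 mL
Drug remaining = 158.1918 mL × 72.43108 units/mL = 11458 units

11458 units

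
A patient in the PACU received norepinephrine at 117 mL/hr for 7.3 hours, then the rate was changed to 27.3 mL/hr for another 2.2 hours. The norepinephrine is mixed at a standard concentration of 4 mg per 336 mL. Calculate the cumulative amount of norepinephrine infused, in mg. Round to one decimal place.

Concentration = 4 mg ÷ 336 mL = 0.01190476 mg/mL
Stage 1: 117 mL/hr × 7.3 hr = 854.1 mL → 854.1 mL × 0.01190476 mg/mL = 10.16786 mg
Stage 2: 27.3 mL/hr × 2.2 hr = 60.06 mL → 60.06 mL × 0.01190476 mg/mL = 0.715 mg
Total = 10.16786 + 0.715 = 10.88286 mg

10.9 mg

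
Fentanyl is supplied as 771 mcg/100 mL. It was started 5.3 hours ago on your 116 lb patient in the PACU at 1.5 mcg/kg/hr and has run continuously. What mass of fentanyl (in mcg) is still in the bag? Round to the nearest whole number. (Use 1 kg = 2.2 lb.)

352 mcg

Weight = 116 lb ÷ 2.2 lb/kg = 52.72727 kg
Dose = 1.5 mcg/kg/hr × 52.72727 kg = 79.09091 mcg/hr
Concentration = 771 mcg ÷ 100 mL = 7.71 mcg/mL
Rate = 79.09091 mcg/hr ÷ 7.71 mcg/mL = 10.25822 mL/hr
Volume infused = 10.25822 mL/hr × 5.3 hr = 54.36859 mL
Volume remaining = 100 − 54.36859 = 45.63141 mL
Drug remaining = 45.63141 mL × 7.71 mcg/mL = 351.8182 mcg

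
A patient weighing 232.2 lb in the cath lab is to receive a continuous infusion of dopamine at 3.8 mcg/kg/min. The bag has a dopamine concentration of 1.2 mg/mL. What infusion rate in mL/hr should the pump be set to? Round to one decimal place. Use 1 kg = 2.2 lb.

Weight = 232.2 lb ÷ 2.2 lb/kg = 105.5455 kg
Dose = 3.8 mcg/kg/min × 105.5455 kg = 401.0727 mcg/min
401.0727 mcg/min × 60 min/hr = 24064.36 mcg/hr
Concentration = 1.2 mg/mL = 1200 mcg/mL
Rate = 24064.36 mcg/hr ÷ 1200 mcg/mL = 20.05364 mL/hr

20.1 mL/hr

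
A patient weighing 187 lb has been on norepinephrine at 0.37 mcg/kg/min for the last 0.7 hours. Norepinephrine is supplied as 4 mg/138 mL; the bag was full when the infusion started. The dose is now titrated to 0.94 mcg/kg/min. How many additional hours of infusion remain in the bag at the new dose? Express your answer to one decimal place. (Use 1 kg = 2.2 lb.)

Initial rate:
Weight = 187 lb ÷ 2.2 lb/kg = 85 kg
Dose = 0.37 mcg/kg/min × 85 kg = 31.45 mcg/min
31.45 mcg/min × 60 min/hr = 1887 mcg/hr
Concentration = 4 mg ÷ 138 mL = 0.02898551 mg/mL = 28.98551 mcg/mL
Rate = 1887 mcg/hr ÷ 28.98551 mcg/mL = 65.1015 mL/hr
Volume infused so far = 65.1015 mL/hr × 0.7 hr = 45.57105 mL
Volume remaining = 138 − 45.57105 = 92.42895 mL
New rate:
Dose = 0.94 mcg/kg/min × 85 kg = 79.9 mcg/min
79.9 mcg/min × 60 min/hr = 4794 mcg/hr
Rate = 4794 mcg/hr ÷ 28.98551 mcg/mL = 165.393 mL/hr
Time remaining = 92.42895 mL ÷ 165.393 mL/hr = 0.5588444 hr

0.6 hours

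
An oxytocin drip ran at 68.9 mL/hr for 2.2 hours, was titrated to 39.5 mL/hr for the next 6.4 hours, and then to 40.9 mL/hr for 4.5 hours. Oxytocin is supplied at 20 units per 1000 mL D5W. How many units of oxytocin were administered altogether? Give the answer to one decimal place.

Concentration = 20 units ÷ 1000 mL = 0.02 units/mL
Stage 1: 68.9 mL/hr × 2.2 hr = 151.58 mL → 151.58 mL × 0.02 units/mL = 3.0316 units
Stage 2: 39.5 mL/hr × 6.4 hr = 252.8 mL → 252.8 mL × 0.02 units/mL = 5.056 units
Stage 3: 40.9 mL/hr × 4.5 hr = 184.05 mL → 184.05 mL × 0.02 units/mL = 3.681 units
Total = 3.0316 + 5.056 + 3.681 = 11.7686 units

11.8 units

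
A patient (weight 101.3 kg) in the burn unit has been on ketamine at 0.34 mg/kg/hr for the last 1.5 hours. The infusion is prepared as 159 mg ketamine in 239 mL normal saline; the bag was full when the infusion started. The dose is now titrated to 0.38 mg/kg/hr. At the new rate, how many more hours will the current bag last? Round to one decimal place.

Initial rate:
Dose = 0.34 mg/kg/hr × 101.3 kg = 34.442 mg/hr
Concentration = 159 mg ÷ 239 mL = 0.665272 mg/mL
Rate = 34.442 mg/hr ÷ 0.665272 mg/mL = 51.77131 mL/hr
Volume infused so far = 51.77131 mL/hr × 1.5 hr = 77.65696 mL
Volume remaining = 239 − 77.65696 = 161.343 mL
New rate:
Dose = 0.38 mg/kg/hr × 101.3 kg = 38.494 mg/hr
Rate = 38.494 mg/hr ÷ 0.665272 mg/mL = 57.86205 mL/hr
Time remaining = 161.343 mL ÷ 57.86205 mL/hr = 2.788409 hr

2.8 hours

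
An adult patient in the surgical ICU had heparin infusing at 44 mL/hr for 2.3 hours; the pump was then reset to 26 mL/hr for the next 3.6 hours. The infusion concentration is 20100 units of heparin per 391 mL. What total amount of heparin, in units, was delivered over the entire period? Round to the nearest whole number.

Concentration = 20100 units ÷ 391 mL = 51.40665 units/mL
Stage 1: 44 mL/hr × 2.3 hr = 101.2 mL → 101.2 mL × 51.40665 units/mL = 5202.353 units
Stage 2: 26 mL/hr × 3.6 hr = 93.6 mL → 93.6 mL × 51.40665 units/mL = 4811.662 units
Total = 5202.353 + 4811.662 = 10014.02 units

10014 units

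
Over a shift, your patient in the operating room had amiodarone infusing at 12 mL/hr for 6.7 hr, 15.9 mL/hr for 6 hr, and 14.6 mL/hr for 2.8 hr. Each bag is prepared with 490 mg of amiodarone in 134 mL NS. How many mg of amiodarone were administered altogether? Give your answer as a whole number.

Concentration = 490 mg ÷ 134 mL = 3.656716 mg/mL
Stage 1: 12 mL/hr × 6.7 hr = 80.4 mL → 80.4 mL × 3.656716 mg/mL = 294 mg
Stage 2: 15.9 mL/hr × 6 hr = 95.4 mL → 95.4 mL × 3.656716 mg/mL = 348.8507 mg
Stage 3: 14.6 mL/hr × 2.8 hr = 40.88 mL → 40.88 mL × 3.656716 mg/mL = 149.4866 mg
Total = 294 + 348.8507 + 149.4866 = 792.3373 mg

792 mg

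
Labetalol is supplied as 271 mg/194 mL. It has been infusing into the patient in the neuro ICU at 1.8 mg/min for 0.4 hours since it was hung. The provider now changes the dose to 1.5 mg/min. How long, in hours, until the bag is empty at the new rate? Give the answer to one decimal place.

Initial rate:
1.8 mg/min × 60 min/hr = 108 mg/hr
Concentration = 271 mg ÷ 194 mL = 1.396907 mg/mL
Rate = 108 mg/hr ÷ 1.396907 mg/mL = 77.31365 mL/hr
Volume infused so far = 77.31365 mL/hr × 0.4 hr = 30.92546 mL
Volume remaining = 194 − 30.92546 = 163.0745 mL
New rate:
1.5 mg/min × 60 min/hr = 90 mg/hr
Rate = 90 mg/hr ÷ 1.396907 mg/mL = 64.42804 mL/hr
Time remaining = 163.0745 mL ÷ 64.42804 mL/hr = 2.531111 hr

2.5 hours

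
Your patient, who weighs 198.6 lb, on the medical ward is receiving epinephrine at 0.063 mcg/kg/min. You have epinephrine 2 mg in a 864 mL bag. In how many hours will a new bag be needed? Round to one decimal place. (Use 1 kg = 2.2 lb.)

5.9 hours

Weight = 198.6 lb ÷ 2.2 lb/kg = 90.27273 kg
Dose = 0.063 mcg/kg/min × 90.27273 kg = 5.687182 mcg/min
5.687182 mcg/min × 60 min/hr = 341.2309 mcg/hr
Concentration = 2 mg ÷ 864 mL = 0.002314815 mg/mL = 2.314815 mcg/mL
Rate = 341.2309 mcg/hr ÷ 2.314815 mcg/mL = 147.4118 mL/hr
Duration = 864 mL ÷ 147.4118 mL/hr = 5.861134 hr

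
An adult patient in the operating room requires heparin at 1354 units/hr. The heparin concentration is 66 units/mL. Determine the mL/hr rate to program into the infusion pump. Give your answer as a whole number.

Rate = 1354 units/hr ÷ 66 units/mL = 20.51515 mL/hr

21 mL/hr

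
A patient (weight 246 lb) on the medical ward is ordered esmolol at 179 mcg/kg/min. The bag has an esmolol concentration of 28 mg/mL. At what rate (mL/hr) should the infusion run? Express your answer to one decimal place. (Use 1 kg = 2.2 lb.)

Weight = 246 lb ÷ 2.2 lb/kg = 111.8182 kg
Dose = 179 mcg/kg/min × 111.8182 kg = 20015.45 mcg/min
20015.45 mcg/min × 60 min/hr = 1200927 mcg/hr
Concentration = 28 mg/mL = 28000 mcg/mL
Rate = 1200927 mcg/hr ÷ 28000 mcg/mL = 42.89026 mL/hr

42.9 mL/hr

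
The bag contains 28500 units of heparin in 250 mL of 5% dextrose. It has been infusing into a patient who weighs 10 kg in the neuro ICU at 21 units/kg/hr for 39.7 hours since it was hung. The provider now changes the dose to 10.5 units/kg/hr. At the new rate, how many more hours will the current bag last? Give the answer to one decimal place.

Initial rate:
Dose = 21 units/kg/hr × 10 kg = 210 units/hr
Concentration = 28500 units ÷ 250 mL = 114 units/mL
Rate = 210 units/hr ÷ 114 units/mL = 1.842105 mL/hr
Volume infused so far = 1.842105 mL/hr × 39.7 hr = 73.13158 mL
Volume remaining = 250 − 73.13158 = 176.8684 mL
New rate:
Dose = 10.5 units/kg/hr × 10 kg = 105 units/hr
Rate = 105 units/hr ÷ 114 units/mL = 0.9210526 mL/hr
Time remaining = 176.8684 mL ÷ 0.9210526 mL/hr = 192.0286 hr

192.0 hours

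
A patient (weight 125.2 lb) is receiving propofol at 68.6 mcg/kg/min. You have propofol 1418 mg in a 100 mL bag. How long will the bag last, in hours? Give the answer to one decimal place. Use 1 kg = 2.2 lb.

Weight = 125.2 lb ÷ 2.2 lb/kg = 56.90909 kg
Dose = 68.6 mcg/kg/min × 56.90909 kg = 3903.964 mcg/min
3903.964 mcg/min × 60 min/hr = 234237.8 mcg/hr
Concentration = 1418 mg ÷ 100 mL = 14.18 mg/mL = 14180 mcg/mL
Rate = 234237.8 mcg/hr ÷ 14180 mcg/mL = 16.51889 mL/hr
Duration = 100 mL ÷ 16.51889 mL/hr = 6.053677 hr

6.1 hours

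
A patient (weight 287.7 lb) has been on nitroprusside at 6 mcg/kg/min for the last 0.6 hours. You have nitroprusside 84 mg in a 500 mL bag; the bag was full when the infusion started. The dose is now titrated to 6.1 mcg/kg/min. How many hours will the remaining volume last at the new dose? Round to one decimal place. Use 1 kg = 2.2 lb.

Initial rate:
Weight = 287.7 lb ÷ 2.2 lb/kg = 130.7727 kg
Dose = 6 mcg/kg/min × 130.7727 kg = 784.6364 mcg/min
784.6364 mcg/min × 60 min/hr = 47078.18 mcg/hr
Concentration = 84 mg ÷ 500 mL = 0.168 mg/mL = 168 mcg/mL
Rate = 47078.18 mcg/hr ÷ 168 mcg/mL = 280.2273 mL/hr
Volume infused so far = 280.2273 mL/hr × 0.6 hr = 168.1364 mL
Volume remaining = 500 − 168.1364 = 331.8636 mL
New rate:
Dose = 6.1 mcg/kg/min × 130.7727 kg = 797.7136 mcg/min
797.7136 mcg/min × 60 min/hr = 47862.82 mcg/hr
Rate = 47862.82 mcg/hr ÷ 168 mcg/mL = 284.8977 mL/hr
Time remaining = 331.8636 mL ÷ 284.8977 mL/hr = 1.164852 hr

1.2 hours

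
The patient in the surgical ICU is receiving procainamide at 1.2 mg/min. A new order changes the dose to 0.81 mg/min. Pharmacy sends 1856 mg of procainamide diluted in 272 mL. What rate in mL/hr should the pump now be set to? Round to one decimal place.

0.81 mg/min × 60 min/hr = 48.6 mg/hr
Concentration = 1856 mg ÷ 272 mL = 6.823529 mg/mL
Rate = 48.6 mg/hr ÷ 6.823529 mg/mL = 7.122414 mL/hr

7.1 mL/hr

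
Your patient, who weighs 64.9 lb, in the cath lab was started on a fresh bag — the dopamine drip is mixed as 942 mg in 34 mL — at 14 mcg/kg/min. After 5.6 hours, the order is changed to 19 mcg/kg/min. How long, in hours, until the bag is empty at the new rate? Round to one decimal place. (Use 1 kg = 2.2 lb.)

Initial rate:
Weight = 64.9 lb ÷ 2.2 lb/kg = 29.5 kg
Dose = 14 mcg/kg/min × 29.5 kg = 413 mcg/min
413 mcg/min × 60 min/hr = 24780 mcg/hr
Concentration = 942 mg ÷ 34 mL = 27.70588 mg/mL = 27705.88 mcg/mL
Rate = 24780 mcg/hr ÷ 27705.88 mcg/mL = 0.8943949 mL/hr
Volume infused so far = 0.8943949 mL/hr × 5.6 hr = 5.008611 mL
Volume remaining = 34 − 5.008611 = 28.99139 mL
New rate:
Dose = 19 mcg/kg/min × 29.5 kg = 560.5 mcg/min
560.5 mcg/min × 60 min/hr = 33630 mcg/hr
Rate = 33630 mcg/hr ÷ 27705.88 mcg/mL = 1.213822 mL/hr
Time remaining = 28.99139 mL ÷ 1.213822 mL/hr = 23.88439 hr

23.9 hours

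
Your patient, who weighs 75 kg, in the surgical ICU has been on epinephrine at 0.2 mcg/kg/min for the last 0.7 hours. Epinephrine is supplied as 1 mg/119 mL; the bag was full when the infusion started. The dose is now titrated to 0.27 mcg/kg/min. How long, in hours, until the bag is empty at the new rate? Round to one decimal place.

0.3 hours

Initial rate:
Dose = 0.2 mcg/kg/min × 75 kg = 15 mcg/min
15 mcg/min × 60 min/hr = 900 mcg/hr
Concentration = 1 mg ÷ 119 mL = 0.008403361 mg/mL = 8.403361 mcg/mL
Rate = 900 mcg/hr ÷ 8.403361 mcg/mL = 107.1 mL/hr
Volume infused so far = 107.1 mL/hr × 0.7 hr = 74.97 mL
Volume remaining = 119 − 74.97 = 44.03 mL
New rate:
Dose = 0.27 mcg/kg/min × 75 kg = 20.25 mcg/min
20.25 mcg/min × 60 min/hr = 1215 mcg/hr
Rate = 1215 mcg/hr ÷ 8.403361 mcg/mL = 144.585 mL/hr
Time remaining = 44.03 mL ÷ 144.585 mL/hr = 0.3045267 hr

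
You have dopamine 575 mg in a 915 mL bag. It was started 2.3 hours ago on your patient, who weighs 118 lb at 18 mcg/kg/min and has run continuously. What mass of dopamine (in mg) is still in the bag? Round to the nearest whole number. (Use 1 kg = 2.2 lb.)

Weight = 118 lb ÷ 2.2 lb/kg = 53.63636 kg
Dose = 18 mcg/kg/min × 53.63636 kg = 965.4545 mcg/min
965.4545 mcg/min × 60 min/hr = 57927.27 mcg/hr
Concentration = 575 mg ÷ 915 mL = 0.6284153 mg/mL = 628.4153 mcg/mL
Rate = 57927.27 mcg/hr ÷ 628.4153 mcg/mL = 92.17992 mL/hr
Volume infused = 92.17992 mL/hr × 2.3 hr = 212.0138 mL
Volume remaining = 915 − 212.0138 = 702.9862 mL
Drug remaining = 702.9862 mL × 628.4153 mcg/mL = 441767.3 mcg = 441.7673 mg

442 mg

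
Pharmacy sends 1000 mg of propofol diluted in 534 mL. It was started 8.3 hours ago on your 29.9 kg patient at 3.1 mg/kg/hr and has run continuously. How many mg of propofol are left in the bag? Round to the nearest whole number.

Dose = 3.1 mg/kg/hr × 29.9 kg = 92.69 mg/hr
Concentration = 1000 mg ÷ 534 mL = 1.872659 mg/mL
Rate = 92.69 mg/hr ÷ 1.872659 mg/mL = 49.49646 mL/hr
Volume infused = 49.49646 mL/hr × 8.3 hr = 410.8206 mL
Volume remaining = 534 − 410.8206 = 123.1794 mL
Drug remaining = 123.1794 mL × 1.872659 mg/mL = 230.673 mg

231 mg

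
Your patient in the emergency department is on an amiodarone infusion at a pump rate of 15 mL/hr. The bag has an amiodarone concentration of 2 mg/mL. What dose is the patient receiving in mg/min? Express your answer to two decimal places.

Drug rate = 15 mL/hr × 2 mg/mL = 30 mg/hr
30 mg/hr ÷ 60 min/hr = 0.5 mg/min

0.50 mg/min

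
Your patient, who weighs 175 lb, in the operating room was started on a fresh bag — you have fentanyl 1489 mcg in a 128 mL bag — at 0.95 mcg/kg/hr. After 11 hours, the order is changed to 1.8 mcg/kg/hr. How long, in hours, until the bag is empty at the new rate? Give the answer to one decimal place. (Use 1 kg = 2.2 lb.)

Initial rate:
Weight = 175 lb ÷ 2.2 lb/kg = 79.54545 kg
Dose = 0.95 mcg/kg/hr × 79.54545 kg = 75.56818 mcg/hr
Concentration = 1489 mcg ÷ 128 mL = 11.63281 mcg/mL
Rate = 75.56818 mcg/hr ÷ 11.63281 mcg/mL = 6.496123 mL/hr
Volume infused so far = 6.496123 mL/hr × 11 hr = 71.45735 mL
Volume remaining = 128 − 71.45735 = 56.54265 mL
New rate:
Dose = 1.8 mcg/kg/hr × 79.54545 kg = 143.1818 mcg/hr
Rate = 143.1818 mcg/hr ÷ 11.63281 mcg/mL = 12.30844 mL/hr
Time remaining = 56.54265 mL ÷ 12.30844 mL/hr = 4.59381 hr

4.6 hours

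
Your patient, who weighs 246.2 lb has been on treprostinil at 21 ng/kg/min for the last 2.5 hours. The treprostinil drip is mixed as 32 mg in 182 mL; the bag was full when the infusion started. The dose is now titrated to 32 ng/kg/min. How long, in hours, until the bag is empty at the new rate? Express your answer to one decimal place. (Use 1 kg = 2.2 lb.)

147.3 hours

Initial rate:
Weight = 246.2 lb ÷ 2.2 lb/kg = 111.9091 kg
Dose = 21 ng/kg/min × 111.9091 kg = 2350.091 ng/min
2350.091 ng/min × 60 min/hr = 141005.5 ng/hr
Concentration = 32 mg ÷ 182 mL = 0.1758242 mg/mL = 175824.2 ng/mL
Rate = 141005.5 ng/hr ÷ 175824.2 ng/mL = 0.8019685 mL/hr
Volume infused so far = 0.8019685 mL/hr × 2.5 hr = 2.004921 mL
Volume remaining = 182 − 2.004921 = 179.9951 mL
New rate:
Dose = 32 ng/kg/min × 111.9091 kg = 3581.091 ng/min
3581.091 ng/min × 60 min/hr = 214865.5 ng/hr
Rate = 214865.5 ng/hr ÷ 175824.2 ng/mL = 1.222047 mL/hr
Time remaining = 179.9951 mL ÷ 1.222047 mL/hr = 147.2898 hr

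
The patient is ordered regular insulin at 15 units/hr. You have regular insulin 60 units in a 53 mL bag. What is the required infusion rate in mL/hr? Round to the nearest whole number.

13 mL/hr

Concentration = 60 units ÷ 53 mL = 1.132075 units/mL
Rate = 15 units/hr ÷ 1.132075 units/mL = 13.25 mL/hr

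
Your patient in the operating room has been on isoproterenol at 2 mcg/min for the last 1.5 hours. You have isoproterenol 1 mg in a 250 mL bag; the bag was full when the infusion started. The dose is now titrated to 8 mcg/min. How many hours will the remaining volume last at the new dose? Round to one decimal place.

1.7 hours

Initial rate:
2 mcg/min × 60 min/hr = 120 mcg/hr
Concentration = 1 mg ÷ 250 mL = 0.004 mg/mL = 4 mcg/mL
Rate = 120 mcg/hr ÷ 4 mcg/mL = 30 mL/hr
Volume infused so far = 30 mL/hr × 1.5 hr = 45 mL
Volume remaining = 250 − 45 = 205 mL
New rate:
8 mcg/min × 60 min/hr = 480 mcg/hr
Rate = 480 mcg/hr ÷ 4 mcg/mL = 120 mL/hr
Time remaining = 205 mL ÷ 120 mL/hr = 1.708333 hr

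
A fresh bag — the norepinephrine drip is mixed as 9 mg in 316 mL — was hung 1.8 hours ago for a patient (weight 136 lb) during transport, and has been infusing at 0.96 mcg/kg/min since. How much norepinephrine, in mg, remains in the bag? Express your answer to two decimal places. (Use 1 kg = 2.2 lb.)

2.59 mg

Weight = 136 lb ÷ 2.2 lb/kg = 61.81818 kg
Dose = 0.96 mcg/kg/min × 61.81818 kg = 59.34545 mcg/min
59.34545 mcg/min × 60 min/hr = 3560.727 mcg/hr
Concentration = 9 mg ÷ 316 mL = 0.02848101 mg/mL = 28.48101 mcg/mL
Rate = 3560.727 mcg/hr ÷ 28.48101 mcg/mL = 125.0211 mL/hr
Volume infused = 125.0211 mL/hr × 1.8 hr = 225.038 mL
Volume remaining = 316 − 225.038 = 90.96204 mL
Drug remaining = 90.96204 mL × 28.48101 mcg/mL = 2590.691 mcg = 2.590691 mg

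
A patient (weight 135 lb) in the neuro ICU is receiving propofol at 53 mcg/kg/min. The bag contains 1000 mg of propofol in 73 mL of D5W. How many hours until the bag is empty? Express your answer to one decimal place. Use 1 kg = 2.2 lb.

Weight = 135 lb ÷ 2.2 lb/kg = 61.36364 kg
Dose = 53 mcg/kg/min × 61.36364 kg = 3252.273 mcg/min
3252.273 mcg/min × 60 min/hr = 195136.4 mcg/hr
Concentration = 1000 mg ÷ 73 mL = 13.69863 mg/mL = 13698.63 mcg/mL
Rate = 195136.4 mcg/hr ÷ 13698.63 mcg/mL = 14.24495 mL/hr
Duration = 73 mL ÷ 14.24495 mL/hr = 5.124621 hr

5.1 hours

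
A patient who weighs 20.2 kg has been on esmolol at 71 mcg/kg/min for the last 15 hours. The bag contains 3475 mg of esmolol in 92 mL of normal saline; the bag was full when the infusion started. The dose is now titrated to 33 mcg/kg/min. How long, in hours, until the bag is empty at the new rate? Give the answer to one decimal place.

Initial rate:
Dose = 71 mcg/kg/min × 20.2 kg = 1434.2 mcg/min
1434.2 mcg/min × 60 min/hr = 86052 mcg/hr
Concentration = 3475 mg ÷ 92 mL = 37.77174 mg/mL = 37771.74 mcg/mL
Rate = 86052 mcg/hr ÷ 37771.74 mcg/mL = 2.278211 mL/hr
Volume infused so far = 2.278211 mL/hr × 15 hr = 34.17317 mL
Volume remaining = 92 − 34.17317 = 57.82683 mL
New rate:
Dose = 33 mcg/kg/min × 20.2 kg = 666.6 mcg/min
666.6 mcg/min × 60 min/hr = 39996 mcg/hr
Rate = 39996 mcg/hr ÷ 37771.74 mcg/mL = 1.058887 mL/hr
Time remaining = 57.82683 mL ÷ 1.058887 mL/hr = 54.61096 hr

54.6 hours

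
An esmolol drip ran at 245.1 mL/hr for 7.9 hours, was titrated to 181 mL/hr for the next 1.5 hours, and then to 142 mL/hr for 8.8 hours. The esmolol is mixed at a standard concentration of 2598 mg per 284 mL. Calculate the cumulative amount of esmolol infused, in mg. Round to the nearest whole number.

31628 mg

Concentration = 2598 mg ÷ 284 mL = 9.147887 mg/mL
Stage 1: 245.1 mL/hr × 7.9 hr = 1936.29 mL → 1936.29 mL × 9.147887 mg/mL = 17712.96 mg
Stage 2: 181 mL/hr × 1.5 hr = 271.5 mL → 271.5 mL × 9.147887 mg/mL = 2483.651 mg
Stage 3: 142 mL/hr × 8.8 hr = 1249.6 mL → 1249.6 mL × 9.147887 mg/mL = 11431.2 mg
Total = 17712.96 + 2483.651 + 11431.2 = 31627.81 mg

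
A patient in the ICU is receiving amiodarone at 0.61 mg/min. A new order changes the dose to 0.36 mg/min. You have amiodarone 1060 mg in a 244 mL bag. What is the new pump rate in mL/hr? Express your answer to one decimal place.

5.0 mL/hr

0.36 mg/min × 60 min/hr = 21.6 mg/hr
Concentration = 1060 mg ÷ 244 mL = 4.344262 mg/mL
Rate = 21.6 mg/hr ÷ 4.344262 mg/mL = 4.972075 mL/hr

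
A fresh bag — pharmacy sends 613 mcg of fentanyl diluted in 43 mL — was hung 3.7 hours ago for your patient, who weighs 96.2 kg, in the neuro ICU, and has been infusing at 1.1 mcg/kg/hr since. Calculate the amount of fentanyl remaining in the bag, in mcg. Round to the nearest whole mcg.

Dose = 1.1 mcg/kg/hr × 96.2 kg = 105.82 mcg/hr
Concentration = 613 mcg ÷ 43 mL = 14.25581 mcg/mL
Rate = 105.82 mcg/hr ÷ 14.25581 mcg/mL = 7.422936 mL/hr
Volume infused = 7.422936 mL/hr × 3.7 hr = 27.46486 mL
Volume remaining = 43 − 27.46486 = 15.53514 mL
Drug remaining = 15.53514 mL × 14.25581 mcg/mL = 221.466 mcg

221 mcg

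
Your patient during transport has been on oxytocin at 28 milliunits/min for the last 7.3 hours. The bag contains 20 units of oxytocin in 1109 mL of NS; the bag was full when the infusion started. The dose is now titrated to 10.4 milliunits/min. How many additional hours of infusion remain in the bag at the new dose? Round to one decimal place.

12.4 hours

Initial rate:
28 milliunits/min × 60 min/hr = 1680 milliunits/hr
Concentration = 20 units ÷ 1109 mL = 0.01803427 units/mL = 18.03427 milliunits/mL
Rate = 1680 milliunits/hr ÷ 18.03427 milliunits/mL = 93.156 mL/hr
Volume infused so far = 93.156 mL/hr × 7.3 hr = 680.0388 mL
Volume remaining = 1109 − 680.0388 = 428.9612 mL
New rate:
10.4 milliunits/min × 60 min/hr = 624 milliunits/hr
Rate = 624 milliunits/hr ÷ 18.03427 milliunits/mL = 34.6008 mL/hr
Time remaining = 428.9612 mL ÷ 34.6008 mL/hr = 12.39744 hr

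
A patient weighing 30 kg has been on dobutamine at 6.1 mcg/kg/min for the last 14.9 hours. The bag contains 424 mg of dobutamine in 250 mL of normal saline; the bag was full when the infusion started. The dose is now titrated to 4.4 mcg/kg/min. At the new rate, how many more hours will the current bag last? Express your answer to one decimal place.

32.9 hours

Initial rate:
Dose = 6.1 mcg/kg/min × 30 kg = 183 mcg/min
183 mcg/min × 60 min/hr = 10980 mcg/hr
Concentration = 424 mg ÷ 250 mL = 1.696 mg/mL = 1696 mcg/mL
Rate = 10980 mcg/hr ÷ 1696 mcg/mL = 6.474057 mL/hr
Volume infused so far = 6.474057 mL/hr × 14.9 hr = 96.46344 mL
Volume remaining = 250 − 96.46344 = 153.5366 mL
New rate:
Dose = 4.4 mcg/kg/min × 30 kg = 132 mcg/min
132 mcg/min × 60 min/hr = 7920 mcg/hr
Rate = 7920 mcg/hr ÷ 1696 mcg/mL = 4.669811 mL/hr
Time remaining = 153.5366 mL ÷ 4.669811 mL/hr = 32.87854 hr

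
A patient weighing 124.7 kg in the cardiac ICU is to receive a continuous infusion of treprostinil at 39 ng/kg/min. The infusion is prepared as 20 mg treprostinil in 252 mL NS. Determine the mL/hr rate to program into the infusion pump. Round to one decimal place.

3.7 mL/hr

Dose = 39 ng/kg/min × 124.7 kg = 4863.3 ng/min
4863.3 ng/min × 60 min/hr = 291798 ng/hr
Concentration = 20 mg ÷ 252 mL = 0.07936508 mg/mL = 79365.08 ng/mL
Rate = 291798 ng/hr ÷ 79365.08 ng/mL = 3.676655 mL/hr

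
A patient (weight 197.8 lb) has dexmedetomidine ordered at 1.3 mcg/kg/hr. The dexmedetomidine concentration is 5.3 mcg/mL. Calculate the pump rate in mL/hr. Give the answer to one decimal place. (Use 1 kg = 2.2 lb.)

22.1 mL/hr

Weight = 197.8 lb ÷ 2.2 lb/kg = 89.90909 kg
Dose = 1.3 mcg/kg/hr × 89.90909 kg = 116.8818 mcg/hr
Rate = 116.8818 mcg/hr ÷ 5.3 mcg/mL = 22.05317 mL/hr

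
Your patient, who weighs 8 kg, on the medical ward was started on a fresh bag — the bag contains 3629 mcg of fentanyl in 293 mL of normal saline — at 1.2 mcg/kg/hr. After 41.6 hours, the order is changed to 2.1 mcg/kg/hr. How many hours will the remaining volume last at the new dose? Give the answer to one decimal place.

192.2 hours

Initial rate:
Dose = 1.2 mcg/kg/hr × 8 kg = 9.6 mcg/hr
Concentration = 3629 mcg ÷ 293 mL = 12.38567 mcg/mL
Rate = 9.6 mcg/hr ÷ 12.38567 mcg/mL = 0.7750896 mL/hr
Volume infused so far = 0.7750896 mL/hr × 41.6 hr = 32.24373 mL
Volume remaining = 293 − 32.24373 = 260.7563 mL
New rate:
Dose = 2.1 mcg/kg/hr × 8 kg = 16.8 mcg/hr
Rate = 16.8 mcg/hr ÷ 12.38567 mcg/mL = 1.356407 mL/hr
Time remaining = 260.7563 mL ÷ 1.356407 mL/hr = 192.2405 hr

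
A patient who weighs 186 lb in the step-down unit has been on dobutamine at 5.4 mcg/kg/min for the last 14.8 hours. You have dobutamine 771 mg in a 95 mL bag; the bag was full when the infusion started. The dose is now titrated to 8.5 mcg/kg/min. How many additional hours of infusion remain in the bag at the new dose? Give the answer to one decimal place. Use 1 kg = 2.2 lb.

8.5 hours

Initial rate:
Weight = 186 lb ÷ 2.2 lb/kg = 84.54545 kg
Dose = 5.4 mcg/kg/min × 84.54545 kg = 456.5455 mcg/min
456.5455 mcg/min × 60 min/hr = 27392.73 mcg/hr
Concentration = 771 mg ÷ 95 mL = 8.115789 mg/mL = 8115.789 mcg/mL
Rate = 27392.73 mcg/hr ÷ 8115.789 mcg/mL = 3.375239 mL/hr
Volume infused so far = 3.375239 mL/hr × 14.8 hr = 49.95353 mL
Volume remaining = 95 − 49.95353 = 45.04647 mL
New rate:
Dose = 8.5 mcg/kg/min × 84.54545 kg = 718.6364 mcg/min
718.6364 mcg/min × 60 min/hr = 43118.18 mcg/hr
Rate = 43118.18 mcg/hr ÷ 8115.789 mcg/mL = 5.312876 mL/hr
Time remaining = 45.04647 mL ÷ 5.312876 mL/hr = 8.478735 hr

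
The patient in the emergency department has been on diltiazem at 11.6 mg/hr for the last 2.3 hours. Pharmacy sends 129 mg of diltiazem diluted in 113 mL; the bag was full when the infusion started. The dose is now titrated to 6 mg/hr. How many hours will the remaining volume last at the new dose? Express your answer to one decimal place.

17.1 hours

Initial rate:
Concentration = 129 mg ÷ 113 mL = 1.141593 mg/mL
Rate = 11.6 mg/hr ÷ 1.141593 mg/mL = 10.16124 mL/hr
Volume infused so far = 10.16124 mL/hr × 2.3 hr = 23.37085 mL
Volume remaining = 113 − 23.37085 = 89.62915 mL
New rate:
Rate = 6 mg/hr ÷ 1.141593 mg/mL = 5.255814 mL/hr
Time remaining = 89.62915 mL ÷ 5.255814 mL/hr = 17.05333 hr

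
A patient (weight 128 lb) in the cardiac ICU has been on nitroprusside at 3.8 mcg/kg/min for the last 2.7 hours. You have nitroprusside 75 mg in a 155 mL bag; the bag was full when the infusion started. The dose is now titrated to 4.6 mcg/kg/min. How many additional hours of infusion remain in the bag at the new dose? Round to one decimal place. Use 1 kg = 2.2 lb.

2.4 hours

Initial rate:
Weight = 128 lb ÷ 2.2 lb/kg = 58.18182 kg
Dose = 3.8 mcg/kg/min × 58.18182 kg = 221.0909 mcg/min
221.0909 mcg/min × 60 min/hr = 13265.45 mcg/hr
Concentration = 75 mg ÷ 155 mL = 0.483871 mg/mL = 483.871 mcg/mL
Rate = 13265.45 mcg/hr ÷ 483.871 mcg/mL = 27.41527 mL/hr
Volume infused so far = 27.41527 mL/hr × 2.7 hr = 74.02124 mL
Volume remaining = 155 − 74.02124 = 80.97876 mL
New rate:
Dose = 4.6 mcg/kg/min × 58.18182 kg = 267.6364 mcg/min
267.6364 mcg/min × 60 min/hr = 16058.18 mcg/hr
Rate = 16058.18 mcg/hr ÷ 483.871 mcg/mL = 33.18691 mL/hr
Time remaining = 80.97876 mL ÷ 33.18691 mL/hr = 2.440082 hr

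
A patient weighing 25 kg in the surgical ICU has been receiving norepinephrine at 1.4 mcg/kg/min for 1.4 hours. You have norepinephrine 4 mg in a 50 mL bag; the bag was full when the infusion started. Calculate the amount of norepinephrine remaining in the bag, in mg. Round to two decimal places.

Dose = 1.4 mcg/kg/min × 25 kg = 35 mcg/min
35 mcg/min × 60 min/hr = 2100 mcg/hr
Concentration = 4 mg ÷ 50 mL = 0.08 mg/mL = 80 mcg/mL
Rate = 2100 mcg/hr ÷ 80 mcg/mL = 26.25 mL/hr
Volume infused = 26.25 mL/hr × 1.4 hr = 36.75 mL
Volume remaining = 50 − 36.75 = 13.25 mL
Drug remaining = 13.25 mL × 80 mcg/mL = 1060 mcg = 1.06 mg

1.06 mg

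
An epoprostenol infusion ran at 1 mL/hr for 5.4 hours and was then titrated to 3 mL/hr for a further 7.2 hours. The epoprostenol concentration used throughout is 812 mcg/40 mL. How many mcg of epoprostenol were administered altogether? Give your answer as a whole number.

548 mcg

Concentration = 812 mcg ÷ 40 mL = 20.3 mcg/mL
Stage 1: 1 mL/hr × 5.4 hr = 5.4 mL → 5.4 mL × 20.3 mcg/mL = 109.62 mcg
Stage 2: 3 mL/hr × 7.2 hr = 21.6 mL → 21.6 mL × 20.3 mcg/mL = 438.48 mcg
Total = 109.62 + 438.48 = 548.1 mcg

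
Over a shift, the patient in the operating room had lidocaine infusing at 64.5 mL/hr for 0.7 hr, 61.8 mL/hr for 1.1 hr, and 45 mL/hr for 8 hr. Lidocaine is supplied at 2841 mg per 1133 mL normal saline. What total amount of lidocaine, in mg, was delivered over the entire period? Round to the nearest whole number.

Concentration = 2841 mg ÷ 1133 mL = 2.507502 mg/mL
Stage 1: 64.5 mL/hr × 0.7 hr = 45.15 mL → 45.15 mL × 2.507502 mg/mL = 113.2137 mg
Stage 2: 61.8 mL/hr × 1.1 hr = 67.98 mL → 67.98 mL × 2.507502 mg/mL = 170.46 mg
Stage 3: 45 mL/hr × 8 hr = 360 mL → 360 mL × 2.507502 mg/mL = 902.7008 mg
Total = 113.2137 + 170.46 + 902.7008 = 1186.375 mg

1186 mg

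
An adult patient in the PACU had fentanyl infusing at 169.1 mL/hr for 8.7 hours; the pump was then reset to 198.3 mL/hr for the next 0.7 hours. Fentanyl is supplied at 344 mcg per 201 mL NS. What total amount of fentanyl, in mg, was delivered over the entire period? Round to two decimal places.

Concentration = 344 mcg ÷ 201 mL = 1.711443 mcg/mL
Stage 1: 169.1 mL/hr × 8.7 hr = 1471.17 mL → 1471.17 mL × 1.711443 mcg/mL = 2517.823 mcg
Stage 2: 198.3 mL/hr × 0.7 hr = 138.81 mL → 138.81 mL × 1.711443 mcg/mL = 237.5654 mcg
Total = 2517.823 + 237.5654 = 2755.389 mcg = 2.755389 mg

2.76 mg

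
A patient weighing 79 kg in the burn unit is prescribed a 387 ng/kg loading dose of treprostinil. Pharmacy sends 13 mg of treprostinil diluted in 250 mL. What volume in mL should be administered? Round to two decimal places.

0.59 mL

Dose = 387 ng/kg × 79 kg = 30573 ng
Concentration = 13 mg ÷ 250 mL = 0.052 mg/mL = 52000 ng/mL
Volume = 30573 ng ÷ 52000 ng/mL = 0.5879423 mL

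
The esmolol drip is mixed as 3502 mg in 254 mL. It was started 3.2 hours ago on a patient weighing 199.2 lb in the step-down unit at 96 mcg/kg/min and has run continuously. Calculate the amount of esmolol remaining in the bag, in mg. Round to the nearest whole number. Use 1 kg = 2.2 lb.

Weight = 199.2 lb ÷ 2.2 lb/kg = 90.54545 kg
Dose = 96 mcg/kg/min × 90.54545 kg = 8692.364 mcg/min
8692.364 mcg/min × 60 min/hr = 521541.8 mcg/hr
Concentration = 3502 mg ÷ 254 mL = 13.7874 mg/mL = 13787.4 mcg/mL
Rate = 521541.8 mcg/hr ÷ 13787.4 mcg/mL = 37.82742 mL/hr
Volume infused = 37.82742 mL/hr × 3.2 hr = 121.0477 mL
Volume remaining = 254 − 121.0477 = 132.9523 mL
Drug remaining = 132.9523 mL × 13787.4 mcg/mL = 1833066 mcg = 1833.066 mg

1833 mg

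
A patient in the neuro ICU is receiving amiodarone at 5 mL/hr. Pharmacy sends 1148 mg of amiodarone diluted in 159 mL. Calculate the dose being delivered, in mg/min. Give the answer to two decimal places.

Concentration = 1148 mg ÷ 159 mL = 7.220126 mg/mL
Drug rate = 5 mL/hr × 7.220126 mg/mL = 36.10063 mg/hr
36.10063 mg/hr ÷ 60 min/hr = 0.6016771 mg/min

0.60 mg/min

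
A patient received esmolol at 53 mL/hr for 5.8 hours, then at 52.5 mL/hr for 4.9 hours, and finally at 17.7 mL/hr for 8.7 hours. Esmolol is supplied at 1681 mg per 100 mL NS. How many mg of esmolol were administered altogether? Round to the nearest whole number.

12080 mg

Concentration = 1681 mg ÷ 100 mL = 16.81 mg/mL
Stage 1: 53 mL/hr × 5.8 hr = 307.4 mL → 307.4 mL × 16.81 mg/mL = 5167.394 mg
Stage 2: 52.5 mL/hr × 4.9 hr = 257.25 mL → 257.25 mL × 16.81 mg/mL = 4324.372 mg
Stage 3: 17.7 mL/hr × 8.7 hr = 153.99 mL → 153.99 mL × 16.81 mg/mL = 2588.572 mg
Total = 5167.394 + 4324.372 + 2588.572 = 12080.34 mg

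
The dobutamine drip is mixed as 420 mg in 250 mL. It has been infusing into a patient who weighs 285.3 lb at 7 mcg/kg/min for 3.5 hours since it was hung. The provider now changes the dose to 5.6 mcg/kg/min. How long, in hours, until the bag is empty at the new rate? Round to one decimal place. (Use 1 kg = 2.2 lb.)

5.3 hours

Initial rate:
Weight = 285.3 lb ÷ 2.2 lb/kg = 129.6818 kg
Dose = 7 mcg/kg/min × 129.6818 kg = 907.7727 mcg/min
907.7727 mcg/min × 60 min/hr = 54466.36 mcg/hr
Concentration = 420 mg ÷ 250 mL = 1.68 mg/mL = 1680 mcg/mL
Rate = 54466.36 mcg/hr ÷ 1680 mcg/mL = 32.42045 mL/hr
Volume infused so far = 32.42045 mL/hr × 3.5 hr = 113.4716 mL
Volume remaining = 250 − 113.4716 = 136.5284 mL
New rate:
Dose = 5.6 mcg/kg/min × 129.6818 kg = 726.2182 mcg/min
726.2182 mcg/min × 60 min/hr = 43573.09 mcg/hr
Rate = 43573.09 mcg/hr ÷ 1680 mcg/mL = 25.93636 mL/hr
Time remaining = 136.5284 mL ÷ 25.93636 mL/hr = 5.263977 hr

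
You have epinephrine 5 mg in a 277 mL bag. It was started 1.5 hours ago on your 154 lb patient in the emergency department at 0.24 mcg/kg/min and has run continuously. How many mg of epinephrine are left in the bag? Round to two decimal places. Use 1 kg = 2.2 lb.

Weight = 154 lb ÷ 2.2 lb/kg = 70 kg
Dose = 0.24 mcg/kg/min × 70 kg = 16.8 mcg/min
16.8 mcg/min × 60 min/hr = 1008 mcg/hr
Concentration = 5 mg ÷ 277 mL = 0.01805054 mg/mL = 18.05054 mcg/mL
Rate = 1008 mcg/hr ÷ 18.05054 mcg/mL = 55.8432 mL/hr
Volume infused = 55.8432 mL/hr × 1.5 hr = 83.7648 mL
Volume remaining = 277 − 83.7648 = 193.2352 mL
Drug remaining = 193.2352 mL × 18.05054 mcg/mL = 3488 mcg = 3.488 mg

3.49 mg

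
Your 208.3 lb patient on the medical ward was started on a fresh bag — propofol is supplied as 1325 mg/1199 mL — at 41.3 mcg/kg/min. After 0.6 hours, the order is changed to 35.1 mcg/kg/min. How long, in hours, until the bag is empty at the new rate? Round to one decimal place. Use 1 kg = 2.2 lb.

5.9 hours

Initial rate:
Weight = 208.3 lb ÷ 2.2 lb/kg = 94.68182 kg
Dose = 41.3 mcg/kg/min × 94.68182 kg = 3910.359 mcg/min
3910.359 mcg/min × 60 min/hr = 234621.5 mcg/hr
Concentration = 1325 mg ÷ 1199 mL = 1.105088 mg/mL = 1105.088 mcg/mL
Rate = 234621.5 mcg/hr ÷ 1105.088 mcg/mL = 212.3104 mL/hr
Volume infused so far = 212.3104 mL/hr × 0.6 hr = 127.3862 mL
Volume remaining = 1199 − 127.3862 = 1071.614 mL
New rate:
Dose = 35.1 mcg/kg/min × 94.68182 kg = 3323.332 mcg/min
3323.332 mcg/min × 60 min/hr = 199399.9 mcg/hr
Rate = 199399.9 mcg/hr ÷ 1105.088 mcg/mL = 180.4381 mL/hr
Time remaining = 1071.614 mL ÷ 180.4381 mL/hr = 5.938955 hr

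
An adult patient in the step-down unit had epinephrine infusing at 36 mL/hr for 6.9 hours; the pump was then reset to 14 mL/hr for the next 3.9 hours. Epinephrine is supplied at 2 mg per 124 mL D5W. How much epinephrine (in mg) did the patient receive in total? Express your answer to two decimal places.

4.89 mg

Concentration = 2 mg ÷ 124 mL = 0.01612903 mg/mL
Stage 1: 36 mL/hr × 6.9 hr = 248.4 mL → 248.4 mL × 0.01612903 mg/mL = 4.006452 mg
Stage 2: 14 mL/hr × 3.9 hr = 54.6 mL → 54.6 mL × 0.01612903 mg/mL = 0.8806452 mg
Total = 4.006452 + 0.8806452 = 4.887097 mg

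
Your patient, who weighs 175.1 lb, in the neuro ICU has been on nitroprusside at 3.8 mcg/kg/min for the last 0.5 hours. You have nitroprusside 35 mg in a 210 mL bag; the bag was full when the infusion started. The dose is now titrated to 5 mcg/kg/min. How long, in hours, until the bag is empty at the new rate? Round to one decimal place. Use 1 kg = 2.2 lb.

Initial rate:
Weight = 175.1 lb ÷ 2.2 lb/kg = 79.59091 kg
Dose = 3.8 mcg/kg/min × 79.59091 kg = 302.4455 mcg/min
302.4455 mcg/min × 60 min/hr = 18146.73 mcg/hr
Concentration = 35 mg ÷ 210 mL = 0.1666667 mg/mL = 166.6667 mcg/mL
Rate = 18146.73 mcg/hr ÷ 166.6667 mcg/mL = 108.8804 mL/hr
Volume infused so far = 108.8804 mL/hr × 0.5 hr = 54.44018 mL
Volume remaining = 210 − 54.44018 = 155.5598 mL
New rate:
Dose = 5 mcg/kg/min × 79.59091 kg = 397.9545 mcg/min
397.9545 mcg/min × 60 min/hr = 23877.27 mcg/hr
Rate = 23877.27 mcg/hr ÷ 166.6667 mcg/mL = 143.2636 mL/hr
Time remaining = 155.5598 mL ÷ 143.2636 mL/hr = 1.085829 hr

1.1 hours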